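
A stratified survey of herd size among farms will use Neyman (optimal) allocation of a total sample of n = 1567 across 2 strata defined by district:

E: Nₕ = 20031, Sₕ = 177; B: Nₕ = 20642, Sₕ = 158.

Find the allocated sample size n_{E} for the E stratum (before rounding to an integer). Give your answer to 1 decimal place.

816.2

Neyman allocation: nₕ = n·NₕSₕ / Σⱼ NⱼSⱼ.
Σ NⱼSⱼ = 20031·177 + 20642·158 = 6.806923 × 10^6.
n_{E} = 1567·20031·177 / (6.806923 × 10^6) = 816.2.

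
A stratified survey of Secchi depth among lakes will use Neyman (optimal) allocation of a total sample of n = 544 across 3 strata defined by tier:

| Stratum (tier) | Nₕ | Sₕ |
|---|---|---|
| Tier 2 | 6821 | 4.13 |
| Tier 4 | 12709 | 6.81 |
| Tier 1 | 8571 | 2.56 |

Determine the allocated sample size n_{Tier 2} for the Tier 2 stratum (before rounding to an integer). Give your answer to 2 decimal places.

Neyman allocation: nₕ = n·NₕSₕ / Σⱼ NⱼSⱼ.
Σ NⱼSⱼ = 6821·4.13 + 12709·6.81 + 8571·2.56 = 136660.78.
n_{Tier 2} = 544·6821·4.13 / 136660.78 = 112.14.

112.14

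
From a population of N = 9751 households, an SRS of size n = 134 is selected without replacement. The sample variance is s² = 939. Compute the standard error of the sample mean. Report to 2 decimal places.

Under SRS without replacement, Var(ȳ) = (1 − f)·s²/n with f = n/N = 134/9751 = 0.01374218.
Var(ȳ) = (1 − 0.01374218)·939/134 = 0.98625782·7.0074627 = 6.9111649.
SE(ȳ) = √(6.9111649) = 2.63.

2.63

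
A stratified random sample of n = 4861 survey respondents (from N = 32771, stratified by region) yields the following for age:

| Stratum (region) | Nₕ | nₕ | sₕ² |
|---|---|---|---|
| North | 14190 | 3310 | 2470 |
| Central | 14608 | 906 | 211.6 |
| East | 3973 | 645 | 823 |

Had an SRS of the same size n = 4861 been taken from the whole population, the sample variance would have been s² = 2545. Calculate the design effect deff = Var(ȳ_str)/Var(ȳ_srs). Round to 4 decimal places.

0.3734

Var(ȳ_str) = Σ Wₕ²(1−fₕ)sₕ²/nₕ with Wₕ = Nₕ/32771:
  North: (14190/32771)²·(1−3310/14190)·2470/3310 = 0.10727558
  Central: (14608/32771)²·(1−906/14608)·211.6/906 = 0.043529412
  East: (3973/32771)²·(1−645/3973)·823/645 = 0.015709509
  → Var(ȳ_str) = 0.1665145.
Var(ȳ_srs) = (1 − 4861/32771)·2545/4861 = 0.4458947.
deff = 0.1665145 / 0.4458947 = 0.3734.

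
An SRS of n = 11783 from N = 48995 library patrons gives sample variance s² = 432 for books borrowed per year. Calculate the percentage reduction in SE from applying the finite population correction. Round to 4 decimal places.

12.8504

f = n/N = 11783/48995 = 0.24049393.
SE_no-fpc = √(s²/n) = 0.19147582; SE_fpc = √((1−f)s²/n) = 0.1668705.
Ratio = √(1−f) = 0.87149646. Reduction = 100·(1 − 0.87149646) = 12.8504%.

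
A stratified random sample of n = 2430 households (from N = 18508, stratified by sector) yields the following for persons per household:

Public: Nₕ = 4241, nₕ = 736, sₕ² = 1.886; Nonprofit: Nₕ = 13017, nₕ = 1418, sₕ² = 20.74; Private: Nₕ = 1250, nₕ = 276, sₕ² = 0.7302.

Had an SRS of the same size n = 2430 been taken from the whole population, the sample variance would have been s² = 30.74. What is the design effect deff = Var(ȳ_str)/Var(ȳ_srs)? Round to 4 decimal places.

0.5976

Var(ȳ_str) = Σ Wₕ²(1−fₕ)sₕ²/nₕ with Wₕ = Nₕ/18508:
  Public: (4241/18508)²·(1−736/4241)·1.886/736 = 1.1119908 × 10^-4
  Nonprofit: (13017/18508)²·(1−1418/13017)·20.74/1418 = 0.0064468118
  Private: (1250/18508)²·(1−276/1250)·0.7302/276 = 9.4033529 × 10^-6
  → Var(ȳ_str) = 0.0065674142.
Var(ȳ_srs) = (1 − 2430/18508)·30.74/2430 = 0.010989302.
deff = 0.0065674142 / 0.010989302 = 0.5976.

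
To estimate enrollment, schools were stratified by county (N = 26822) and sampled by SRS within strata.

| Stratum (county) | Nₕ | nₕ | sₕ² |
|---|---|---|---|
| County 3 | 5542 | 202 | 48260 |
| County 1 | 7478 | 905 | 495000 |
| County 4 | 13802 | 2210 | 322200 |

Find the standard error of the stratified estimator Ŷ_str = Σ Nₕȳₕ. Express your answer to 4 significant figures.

239300

Var(Ŷ_str) = Σₕ Nₕ²(1 − fₕ)sₕ²/nₕ.
County 3: 5542²·(1 − 202/5542)·48260/202 = 7.0703958 × 10^9.
County 1: 7478²·(1 − 905/7478)·495000/905 = 2.6884732 × 10^10.
County 4: 13802²·(1 − 2210/13802)·322200/2210 = 2.3325645 × 10^10.
Sum = 5.7280773 × 10^10.
SE = √(5.7280773 × 10^10) = 239300.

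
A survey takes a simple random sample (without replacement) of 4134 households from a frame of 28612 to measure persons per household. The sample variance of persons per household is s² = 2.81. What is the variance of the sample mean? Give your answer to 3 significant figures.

5.82 × 10^-4

Under SRS without replacement, Var(ȳ) = (1 − f)·s²/n with f = n/N = 4134/28612 = 0.14448483.
Var(ȳ) = (1 − 0.14448483)·2.81/4134 = 0.85551517·6.7972908 × 10^-4 = 5.8151853 × 10^-4.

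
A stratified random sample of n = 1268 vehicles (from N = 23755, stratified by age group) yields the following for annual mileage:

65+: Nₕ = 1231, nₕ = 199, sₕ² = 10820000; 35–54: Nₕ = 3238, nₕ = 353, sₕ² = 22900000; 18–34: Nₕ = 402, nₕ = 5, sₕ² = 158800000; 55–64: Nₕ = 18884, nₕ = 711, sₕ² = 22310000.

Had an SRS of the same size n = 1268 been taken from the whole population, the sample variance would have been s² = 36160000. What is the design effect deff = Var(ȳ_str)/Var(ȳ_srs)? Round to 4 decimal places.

1.0839

Var(ȳ_str) = Σ Wₕ²(1−fₕ)sₕ²/nₕ with Wₕ = Nₕ/23755:
  65+: (1231/23755)²·(1−199/1231)·10820000/199 = 122.40576
  35–54: (3238/23755)²·(1−353/3238)·22900000/353 = 1073.9236
  18–34: (402/23755)²·(1−5/402)·158800000/5 = 8982.2882
  55–64: (18884/23755)²·(1−711/18884)·22310000/711 = 19082.731
  → Var(ȳ_str) = 29261.349.
Var(ȳ_srs) = (1 − 1268/23755)·36160000/1268 = 26995.144.
deff = 29261.349 / 26995.144 = 1.0839.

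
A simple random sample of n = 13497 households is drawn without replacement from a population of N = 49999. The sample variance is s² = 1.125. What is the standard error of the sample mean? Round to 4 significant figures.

0.007801

Under SRS without replacement, Var(ȳ) = (1 − f)·s²/n with f = n/N = 13497/49999 = 0.26994540.
Var(ȳ) = (1 − 0.26994540)·1.125/13497 = 0.73005460·8.3351856 × 10^-5 = 6.0851406 × 10^-5.
SE(ȳ) = √(6.0851406 × 10^-5) = 0.007801.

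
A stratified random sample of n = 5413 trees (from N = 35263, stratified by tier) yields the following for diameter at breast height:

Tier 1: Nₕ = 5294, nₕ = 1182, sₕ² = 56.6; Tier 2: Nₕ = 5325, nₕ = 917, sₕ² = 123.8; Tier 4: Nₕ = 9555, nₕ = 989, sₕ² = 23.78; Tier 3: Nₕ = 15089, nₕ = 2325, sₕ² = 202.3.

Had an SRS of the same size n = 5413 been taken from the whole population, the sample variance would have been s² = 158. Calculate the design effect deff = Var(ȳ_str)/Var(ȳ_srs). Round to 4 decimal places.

Var(ȳ_str) = Σ Wₕ²(1−fₕ)sₕ²/nₕ with Wₕ = Nₕ/35263:
  Tier 1: (5294/35263)²·(1−1182/5294)·56.6/1182 = 8.3829617 × 10^-4
  Tier 2: (5325/35263)²·(1−917/5325)·123.8/917 = 0.0025484375
  Tier 4: (9555/35263)²·(1−989/9555)·23.78/989 = 0.0015826534
  Tier 3: (15089/35263)²·(1−2325/15089)·202.3/2325 = 0.013476641
  → Var(ȳ_str) = 0.018446028.
Var(ȳ_srs) = (1 − 5413/35263)·158/5413 = 0.024708372.
deff = 0.018446028 / 0.024708372 = 0.7465.

0.7465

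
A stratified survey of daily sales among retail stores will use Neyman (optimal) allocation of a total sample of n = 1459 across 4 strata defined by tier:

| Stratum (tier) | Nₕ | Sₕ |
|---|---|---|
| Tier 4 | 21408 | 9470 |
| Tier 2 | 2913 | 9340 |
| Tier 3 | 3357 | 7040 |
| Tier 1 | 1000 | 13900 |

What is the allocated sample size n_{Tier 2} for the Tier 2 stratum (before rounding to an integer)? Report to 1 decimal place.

148.4

Neyman allocation: nₕ = n·NₕSₕ / Σⱼ NⱼSⱼ.
Σ NⱼSⱼ = 21408·9470 + 2913·9340 + 3357·7040 + 1000·13900 = 2.6747446 × 10^8.
n_{Tier 2} = 1459·2913·9340 / (2.6747446 × 10^8) = 148.4.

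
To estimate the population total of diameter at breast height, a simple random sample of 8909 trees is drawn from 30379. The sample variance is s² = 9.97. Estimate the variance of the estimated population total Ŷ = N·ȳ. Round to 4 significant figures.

729900

Var(Ŷ) = N²·Var(ȳ) = N²·(1 − n/N)·s²/n.
f = 8909/30379 = 0.29326179; Var(ȳ) = 0.70673821·9.97/8909 = 7.9090582 × 10^-4.
Var(Ŷ) = 30379² · (7.9090582 × 10^-4) = 729914.04.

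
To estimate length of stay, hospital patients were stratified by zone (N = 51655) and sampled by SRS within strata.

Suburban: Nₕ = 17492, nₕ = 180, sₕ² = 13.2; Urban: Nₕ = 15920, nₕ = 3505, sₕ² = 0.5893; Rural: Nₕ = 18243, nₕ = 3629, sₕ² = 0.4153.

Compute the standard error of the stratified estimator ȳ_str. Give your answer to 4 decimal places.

0.0914

Var(ȳ_str) = Σₕ Wₕ²(1 − fₕ)sₕ²/nₕ with Wₕ = Nₕ/N, N = 51655.
Suburban: Wₕ = 0.33863130; term = 0.33863130²·(1 − 0.01029042)·13.2/180 = 0.008322684.
Urban: Wₕ = 0.30819863; term = 0.30819863²·(1 − 0.22016332)·0.5893/3505 = 1.2454132 × 10^-5.
Rural: Wₕ = 0.35317007; term = 0.35317007²·(1 − 0.19892562)·0.4153/3629 = 1.1434458 × 10^-5.
Sum = 0.0083465726.
SE = √(0.0083465726) = 0.0914.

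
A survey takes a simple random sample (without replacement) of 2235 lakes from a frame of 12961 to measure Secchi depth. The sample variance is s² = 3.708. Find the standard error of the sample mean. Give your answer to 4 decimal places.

Under SRS without replacement, Var(ȳ) = (1 − f)·s²/n with f = n/N = 2235/12961 = 0.17244040.
Var(ȳ) = (1 − 0.17244040)·3.708/2235 = 0.82755960·0.0016590604 = 0.0013729714.
SE(ȳ) = √(0.0013729714) = 0.0371.

0.0371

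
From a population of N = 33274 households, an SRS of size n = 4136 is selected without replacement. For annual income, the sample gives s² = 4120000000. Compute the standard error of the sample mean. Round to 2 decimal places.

933.98

Under SRS without replacement, Var(ȳ) = (1 − f)·s²/n with f = n/N = 4136/33274 = 0.12430126.
Var(ȳ) = (1 − 0.12430126)·4120000000/4136 = 0.87569874·996131.53 = 872311.13.
SE(ȳ) = √(872311.13) = 933.98.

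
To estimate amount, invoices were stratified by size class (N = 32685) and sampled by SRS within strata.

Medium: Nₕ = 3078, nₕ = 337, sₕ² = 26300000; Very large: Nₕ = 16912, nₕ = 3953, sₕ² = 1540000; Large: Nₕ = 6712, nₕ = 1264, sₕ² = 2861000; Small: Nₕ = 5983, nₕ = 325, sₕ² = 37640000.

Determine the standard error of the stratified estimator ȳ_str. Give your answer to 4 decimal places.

66.6603

Var(ȳ_str) = Σₕ Wₕ²(1 − fₕ)sₕ²/nₕ with Wₕ = Nₕ/N, N = 32685.
Medium: Wₕ = 0.09417164; term = 0.09417164²·(1 − 0.10948668)·26300000/337 = 616.32037.
Very large: Wₕ = 0.51742389; term = 0.51742389²·(1 − 0.23373936)·1540000/3953 = 79.921456.
Large: Wₕ = 0.20535414; term = 0.20535414²·(1 − 0.18831943)·2861000/1264 = 77.475226.
Small: Wₕ = 0.18305033; term = 0.18305033²·(1 − 0.05432057)·37640000/325 = 3669.8746.
Sum = 4443.5917.
SE = √(4443.5917) = 66.6603.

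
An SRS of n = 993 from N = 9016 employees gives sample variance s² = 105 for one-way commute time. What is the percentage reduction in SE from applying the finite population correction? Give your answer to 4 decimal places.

5.6675

f = n/N = 993/9016 = 0.11013753.
SE_no-fpc = √(s²/n) = 0.32517715; SE_fpc = √((1−f)s²/n) = 0.30674781.
Ratio = √(1−f) = 0.94332522. Reduction = 100·(1 − 0.94332522) = 5.6675%.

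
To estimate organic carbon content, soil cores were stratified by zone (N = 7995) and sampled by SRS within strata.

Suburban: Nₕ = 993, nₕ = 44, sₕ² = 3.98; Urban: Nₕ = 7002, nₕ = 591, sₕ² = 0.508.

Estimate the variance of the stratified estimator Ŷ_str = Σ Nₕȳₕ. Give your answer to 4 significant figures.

Var(Ŷ_str) = Σₕ Nₕ²(1 − fₕ)sₕ²/nₕ.
Suburban: 993²·(1 − 44/993)·3.98/44 = 85240.474.
Urban: 7002²·(1 − 591/7002)·0.508/591 = 38585.498.
Sum = 123825.97.

123800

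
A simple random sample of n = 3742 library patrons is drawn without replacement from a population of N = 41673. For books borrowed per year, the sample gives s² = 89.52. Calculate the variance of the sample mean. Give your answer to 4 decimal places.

Under SRS without replacement, Var(ȳ) = (1 − f)·s²/n with f = n/N = 3742/41673 = 0.08979435.
Var(ȳ) = (1 − 0.08979435)·89.52/3742 = 0.91020565·0.023923036 = 0.021774882.

0.0218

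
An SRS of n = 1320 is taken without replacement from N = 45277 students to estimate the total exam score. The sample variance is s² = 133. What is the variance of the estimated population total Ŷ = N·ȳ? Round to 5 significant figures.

Var(Ŷ) = N²·Var(ȳ) = N²·(1 − n/N)·s²/n.
f = 1320/45277 = 0.02915388; Var(ȳ) = 0.97084612·133/1320 = 0.097820102.
Var(Ŷ) = 45277² · 0.097820102 = 2.0053187 × 10^8.

2.0053 × 10^8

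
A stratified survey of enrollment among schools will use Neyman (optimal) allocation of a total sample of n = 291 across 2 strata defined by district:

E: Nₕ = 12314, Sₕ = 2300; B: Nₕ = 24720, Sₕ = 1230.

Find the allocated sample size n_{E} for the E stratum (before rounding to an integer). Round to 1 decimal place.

140.3

Neyman allocation: nₕ = n·NₕSₕ / Σⱼ NⱼSⱼ.
Σ NⱼSⱼ = 12314·2300 + 24720·1230 = 5.87278 × 10^7.
n_{E} = 291·12314·2300 / (5.87278 × 10^7) = 140.3.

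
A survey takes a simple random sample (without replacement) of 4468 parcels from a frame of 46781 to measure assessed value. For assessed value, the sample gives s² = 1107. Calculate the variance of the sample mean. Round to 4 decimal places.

0.2241

Under SRS without replacement, Var(ȳ) = (1 − f)·s²/n with f = n/N = 4468/46781 = 0.09550886.
Var(ȳ) = (1 − 0.09550886)·1107/4468 = 0.90449114·0.24776186 = 0.22409841.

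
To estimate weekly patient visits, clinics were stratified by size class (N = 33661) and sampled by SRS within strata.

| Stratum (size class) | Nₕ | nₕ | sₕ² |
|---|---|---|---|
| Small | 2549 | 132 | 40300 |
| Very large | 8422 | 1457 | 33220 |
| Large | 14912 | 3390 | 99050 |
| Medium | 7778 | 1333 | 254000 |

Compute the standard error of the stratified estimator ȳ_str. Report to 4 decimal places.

Var(ȳ_str) = Σₕ Wₕ²(1 − fₕ)sₕ²/nₕ with Wₕ = Nₕ/N, N = 33661.
Small: Wₕ = 0.07572562; term = 0.07572562²·(1 − 0.05178501)·40300/132 = 1.6600592.
Very large: Wₕ = 0.25020053; term = 0.25020053²·(1 − 0.17299929)·33220/1457 = 1.1803815.
Large: Wₕ = 0.44300526; term = 0.44300526²·(1 − 0.22733369)·99050/3390 = 4.4306202.
Medium: Wₕ = 0.23106860; term = 0.23106860²·(1 − 0.17138082)·254000/1333 = 8.430249.
Sum = 15.70131.
SE = √(15.70131) = 3.9625.

3.9625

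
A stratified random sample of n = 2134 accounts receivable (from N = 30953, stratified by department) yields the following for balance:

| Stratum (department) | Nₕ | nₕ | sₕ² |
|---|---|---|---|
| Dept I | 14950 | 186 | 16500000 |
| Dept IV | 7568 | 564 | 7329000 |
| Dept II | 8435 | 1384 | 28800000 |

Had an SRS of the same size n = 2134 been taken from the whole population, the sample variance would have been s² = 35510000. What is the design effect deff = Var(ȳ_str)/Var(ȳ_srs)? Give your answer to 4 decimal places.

Var(ȳ_str) = Σ Wₕ²(1−fₕ)sₕ²/nₕ with Wₕ = Nₕ/30953:
  Dept I: (14950/30953)²·(1−186/14950)·16500000/186 = 20436.698
  Dept IV: (7568/30953)²·(1−564/7568)·7329000/564 = 718.93129
  Dept II: (8435/30953)²·(1−1384/8435)·28800000/1384 = 1291.7745
  → Var(ȳ_str) = 22447.404.
Var(ȳ_srs) = (1 − 2134/30953)·35510000/2134 = 15492.889.
deff = 22447.404 / 15492.889 = 1.4489.

1.4489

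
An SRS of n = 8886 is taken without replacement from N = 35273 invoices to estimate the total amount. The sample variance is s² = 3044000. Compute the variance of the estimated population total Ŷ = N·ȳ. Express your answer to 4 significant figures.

3.188 × 10^11

Var(Ŷ) = N²·Var(ȳ) = N²·(1 − n/N)·s²/n.
f = 8886/35273 = 0.25192073; Var(ȳ) = 0.74807927·3044000/8886 = 256.26303.
Var(Ŷ) = 35273² · 256.26303 = 3.188385 × 10^11.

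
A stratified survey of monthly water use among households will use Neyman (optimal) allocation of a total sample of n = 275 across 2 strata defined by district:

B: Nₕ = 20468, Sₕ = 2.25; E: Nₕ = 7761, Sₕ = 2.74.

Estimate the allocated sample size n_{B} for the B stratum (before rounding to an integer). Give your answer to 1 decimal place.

188.1

Neyman allocation: nₕ = n·NₕSₕ / Σⱼ NⱼSⱼ.
Σ NⱼSⱼ = 20468·2.25 + 7761·2.74 = 67318.14.
n_{B} = 275·20468·2.25 / 67318.14 = 188.1.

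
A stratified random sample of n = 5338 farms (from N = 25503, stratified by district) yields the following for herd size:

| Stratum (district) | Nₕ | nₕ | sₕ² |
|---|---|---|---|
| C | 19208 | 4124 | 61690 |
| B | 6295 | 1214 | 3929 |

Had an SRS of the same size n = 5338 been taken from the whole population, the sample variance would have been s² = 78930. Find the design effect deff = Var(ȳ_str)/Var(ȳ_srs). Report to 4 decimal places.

0.5836

Var(ȳ_str) = Σ Wₕ²(1−fₕ)sₕ²/nₕ with Wₕ = Nₕ/25503:
  C: (19208/25503)²·(1−4124/19208)·61690/4124 = 6.663651
  B: (6295/25503)²·(1−1214/6295)·3929/1214 = 0.15915699
  → Var(ȳ_str) = 6.822808.
Var(ȳ_srs) = (1 − 5338/25503)·78930/5338 = 11.691507.
deff = 6.822808 / 11.691507 = 0.5836.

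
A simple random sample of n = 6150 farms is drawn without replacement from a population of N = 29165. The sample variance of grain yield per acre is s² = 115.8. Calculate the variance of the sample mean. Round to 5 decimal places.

0.01486

Under SRS without replacement, Var(ȳ) = (1 − f)·s²/n with f = n/N = 6150/29165 = 0.21086919.
Var(ȳ) = (1 − 0.21086919)·115.8/6150 = 0.78913081·0.018829268 = 0.014858756.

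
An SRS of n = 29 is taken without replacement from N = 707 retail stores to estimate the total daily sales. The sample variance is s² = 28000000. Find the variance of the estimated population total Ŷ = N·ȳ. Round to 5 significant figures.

4.6282 × 10^11

Var(Ŷ) = N²·Var(ȳ) = N²·(1 − n/N)·s²/n.
f = 29/707 = 0.04101839; Var(ȳ) = 0.95898161·28000000/29 = 925913.28.
Var(Ŷ) = 707² · 925913.28 = 4.6281683 × 10^11.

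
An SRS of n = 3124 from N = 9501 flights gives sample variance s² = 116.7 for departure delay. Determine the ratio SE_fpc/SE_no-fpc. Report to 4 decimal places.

0.8193

f = n/N = 3124/9501 = 0.32880749.
SE_no-fpc = √(s²/n) = 0.19327688; SE_fpc = √((1−f)s²/n) = 0.15834468.
Ratio = √(1−f) = 0.81926339.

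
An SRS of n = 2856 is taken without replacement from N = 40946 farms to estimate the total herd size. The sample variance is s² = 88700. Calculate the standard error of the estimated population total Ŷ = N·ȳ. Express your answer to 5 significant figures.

220090

Var(Ŷ) = N²·Var(ȳ) = N²·(1 − n/N)·s²/n.
f = 2856/40946 = 0.06975040; Var(ȳ) = 0.93024960·88700/2856 = 28.891155.
Var(Ŷ) = 40946² · 28.891155 = 4.8438186 × 10^10.
SE(Ŷ) = √(4.8438186 × 10^10) = 220090.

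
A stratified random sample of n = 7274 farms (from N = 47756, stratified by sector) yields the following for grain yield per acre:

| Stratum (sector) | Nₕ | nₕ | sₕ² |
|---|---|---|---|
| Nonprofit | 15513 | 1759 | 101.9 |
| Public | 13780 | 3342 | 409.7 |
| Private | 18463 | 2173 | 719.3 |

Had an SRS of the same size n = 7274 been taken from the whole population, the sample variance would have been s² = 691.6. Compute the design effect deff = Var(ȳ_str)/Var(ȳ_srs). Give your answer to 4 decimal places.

0.7048

Var(ȳ_str) = Σ Wₕ²(1−fₕ)sₕ²/nₕ with Wₕ = Nₕ/47756:
  Nonprofit: (15513/47756)²·(1−1759/15513)·101.9/1759 = 0.0054197252
  Public: (13780/47756)²·(1−3342/13780)·409.7/3342 = 0.0077316136
  Private: (18463/47756)²·(1−2173/18463)·719.3/2173 = 0.043653372
  → Var(ȳ_str) = 0.056804711.
Var(ȳ_srs) = (1 − 7274/47756)·691.6/7274 = 0.080596411.
deff = 0.056804711 / 0.080596411 = 0.7048.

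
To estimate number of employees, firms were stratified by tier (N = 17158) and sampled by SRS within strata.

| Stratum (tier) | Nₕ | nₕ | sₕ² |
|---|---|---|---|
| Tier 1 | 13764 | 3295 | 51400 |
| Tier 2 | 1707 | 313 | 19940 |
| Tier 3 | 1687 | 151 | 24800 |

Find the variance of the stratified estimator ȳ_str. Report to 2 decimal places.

9.60

Var(ȳ_str) = Σₕ Wₕ²(1 − fₕ)sₕ²/nₕ with Wₕ = Nₕ/N, N = 17158.
Tier 1: Wₕ = 0.80219140; term = 0.80219140²·(1 − 0.23939262)·51400/3295 = 7.6352671.
Tier 2: Wₕ = 0.09948712; term = 0.09948712²·(1 − 0.18336262)·19940/313 = 0.51492477.
Tier 3: Wₕ = 0.09832148; term = 0.09832148²·(1 − 0.08950800)·24800/151 = 1.4455986.
Sum = 9.5957905.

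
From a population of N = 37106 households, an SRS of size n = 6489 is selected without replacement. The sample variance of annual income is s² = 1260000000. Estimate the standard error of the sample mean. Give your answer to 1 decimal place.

Under SRS without replacement, Var(ȳ) = (1 − f)·s²/n with f = n/N = 6489/37106 = 0.17487738.
Var(ȳ) = (1 − 0.17487738)·1260000000/6489 = 0.82512262·194174.76 = 160217.98.
SE(ȳ) = √(160217.98) = 400.3.

400.3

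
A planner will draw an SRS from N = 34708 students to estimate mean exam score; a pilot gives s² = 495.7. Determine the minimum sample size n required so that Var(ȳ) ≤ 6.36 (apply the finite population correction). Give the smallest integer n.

78

Without fpc, n₀ = s²/D = 495.7/6.36 = 77.9403.
With fpc, (1 − n/N)·s²/n ≤ D requires n ≥ n₀/(1 + n₀/N) = 77.9403/(1 + 77.9403/34708) = 77.7657.
Rounding up, n = 78.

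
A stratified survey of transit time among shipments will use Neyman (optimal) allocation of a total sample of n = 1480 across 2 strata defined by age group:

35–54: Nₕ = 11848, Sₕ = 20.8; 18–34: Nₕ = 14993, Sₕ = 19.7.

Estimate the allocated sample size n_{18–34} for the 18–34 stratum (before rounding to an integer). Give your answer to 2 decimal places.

Neyman allocation: nₕ = n·NₕSₕ / Σⱼ NⱼSⱼ.
Σ NⱼSⱼ = 11848·20.8 + 14993·19.7 = 541800.5.
n_{18–34} = 1480·14993·19.7 / 541800.5 = 806.82.

806.82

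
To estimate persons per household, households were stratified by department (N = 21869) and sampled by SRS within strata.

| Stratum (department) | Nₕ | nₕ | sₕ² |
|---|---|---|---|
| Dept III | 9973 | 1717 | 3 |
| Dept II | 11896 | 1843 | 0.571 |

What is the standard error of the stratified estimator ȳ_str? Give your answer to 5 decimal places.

Var(ȳ_str) = Σₕ Wₕ²(1 − fₕ)sₕ²/nₕ with Wₕ = Nₕ/N, N = 21869.
Dept III: Wₕ = 0.45603365; term = 0.45603365²·(1 − 0.17216485)·3/1717 = 3.0080747 × 10^-4.
Dept II: Wₕ = 0.54396635; term = 0.54396635²·(1 − 0.15492603)·0.571/1843 = 7.7472855 × 10^-5.
Sum = 3.7828033 × 10^-4.
SE = √(3.7828033 × 10^-4) = 0.01945.

0.01945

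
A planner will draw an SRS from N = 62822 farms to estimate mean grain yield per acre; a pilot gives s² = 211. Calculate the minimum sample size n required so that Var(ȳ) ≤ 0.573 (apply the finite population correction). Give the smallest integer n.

Without fpc, n₀ = s²/D = 211/0.573 = 368.2373.
With fpc, (1 − n/N)·s²/n ≤ D requires n ≥ n₀/(1 + n₀/N) = 368.2373/(1 + 368.2373/62822) = 366.0914.
Rounding up, n = 367.

367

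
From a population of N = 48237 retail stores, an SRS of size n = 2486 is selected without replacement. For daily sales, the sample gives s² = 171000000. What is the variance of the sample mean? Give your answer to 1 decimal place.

Under SRS without replacement, Var(ȳ) = (1 − f)·s²/n with f = n/N = 2486/48237 = 0.05153720.
Var(ȳ) = (1 − 0.05153720)·171000000/2486 = 0.94846280·68785.197 = 65240.201.

65240.2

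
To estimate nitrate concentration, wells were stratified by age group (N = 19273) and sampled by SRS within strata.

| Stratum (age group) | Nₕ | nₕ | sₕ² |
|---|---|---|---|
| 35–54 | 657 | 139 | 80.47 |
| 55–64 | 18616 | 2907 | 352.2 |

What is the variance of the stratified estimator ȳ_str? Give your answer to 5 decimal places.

Var(ȳ_str) = Σₕ Wₕ²(1 − fₕ)sₕ²/nₕ with Wₕ = Nₕ/N, N = 19273.
35–54: Wₕ = 0.03408914; term = 0.03408914²·(1 − 0.21156773)·80.47/139 = 5.3041487 × 10^-4.
55–64: Wₕ = 0.96591086; term = 0.96591086²·(1 − 0.15615599)·352.2/2907 = 0.09538511.
Sum = 0.095915525.

0.09592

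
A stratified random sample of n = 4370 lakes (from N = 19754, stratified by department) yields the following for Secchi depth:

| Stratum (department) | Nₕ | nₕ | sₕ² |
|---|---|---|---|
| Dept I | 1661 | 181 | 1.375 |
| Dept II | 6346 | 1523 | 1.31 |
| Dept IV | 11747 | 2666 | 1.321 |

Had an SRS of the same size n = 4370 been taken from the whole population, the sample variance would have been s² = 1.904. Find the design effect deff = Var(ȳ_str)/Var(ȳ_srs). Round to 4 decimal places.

Var(ȳ_str) = Σ Wₕ²(1−fₕ)sₕ²/nₕ with Wₕ = Nₕ/19754:
  Dept I: (1661/19754)²·(1−181/1661)·1.375/181 = 4.7856989 × 10^-5
  Dept II: (6346/19754)²·(1−1523/6346)·1.31/1523 = 6.7465015 × 10^-5
  Dept IV: (11747/19754)²·(1−2666/11747)·1.321/2666 = 1.3545443 × 10^-4
  → Var(ȳ_str) = 2.5077643 × 10^-4.
Var(ȳ_srs) = (1 − 4370/19754)·1.904/4370 = 3.393124 × 10^-4.
deff = (2.5077643 × 10^-4) / (3.393124 × 10^-4) = 0.7391.

0.7391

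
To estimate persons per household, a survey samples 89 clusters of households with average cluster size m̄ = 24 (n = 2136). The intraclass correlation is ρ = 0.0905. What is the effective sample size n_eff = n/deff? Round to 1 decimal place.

deff = 1 + (24 − 1)·0.0905 = 1 + 2.0815 = 3.0815.
n_eff = 2136 / 3.0815 = 693.2.

693.2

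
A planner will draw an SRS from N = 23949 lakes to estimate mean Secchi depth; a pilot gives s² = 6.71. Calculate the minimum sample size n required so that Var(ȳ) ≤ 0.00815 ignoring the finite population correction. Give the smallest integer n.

824

Without fpc, n₀ = s²/D = 6.71/0.00815 = 823.3129.
Rounding up, n = 824.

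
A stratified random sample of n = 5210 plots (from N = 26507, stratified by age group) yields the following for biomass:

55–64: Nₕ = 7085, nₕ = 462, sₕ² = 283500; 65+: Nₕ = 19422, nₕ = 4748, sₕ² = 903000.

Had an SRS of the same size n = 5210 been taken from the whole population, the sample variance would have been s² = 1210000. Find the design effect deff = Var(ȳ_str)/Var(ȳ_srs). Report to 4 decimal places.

0.6330

Var(ȳ_str) = Σ Wₕ²(1−fₕ)sₕ²/nₕ with Wₕ = Nₕ/26507:
  55–64: (7085/26507)²·(1−462/7085)·283500/462 = 40.981188
  65+: (19422/26507)²·(1−4748/19422)·903000/4748 = 77.143324
  → Var(ȳ_str) = 118.12451.
Var(ȳ_srs) = (1 − 5210/26507)·1210000/5210 = 186.59736.
deff = 118.12451 / 186.59736 = 0.6330.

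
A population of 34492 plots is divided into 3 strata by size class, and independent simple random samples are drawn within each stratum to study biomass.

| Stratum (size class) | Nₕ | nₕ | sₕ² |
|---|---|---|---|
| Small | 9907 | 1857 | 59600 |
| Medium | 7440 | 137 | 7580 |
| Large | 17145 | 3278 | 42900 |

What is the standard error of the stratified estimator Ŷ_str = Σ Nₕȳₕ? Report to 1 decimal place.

93152.2

Var(Ŷ_str) = Σₕ Nₕ²(1 − fₕ)sₕ²/nₕ.
Small: 9907²·(1 − 1857/9907)·59600/1857 = 2.5596018 × 10^9.
Medium: 7440²·(1 − 137/7440)·7580/137 = 3.0062346 × 10^9.
Large: 17145²·(1 − 3278/17145)·42900/3278 = 3.1114896 × 10^9.
Sum = 8.677326 × 10^9.
SE = √(8.677326 × 10^9) = 93152.2.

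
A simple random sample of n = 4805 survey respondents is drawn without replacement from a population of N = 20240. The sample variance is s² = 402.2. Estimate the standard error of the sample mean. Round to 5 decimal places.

Under SRS without replacement, Var(ȳ) = (1 − f)·s²/n with f = n/N = 4805/20240 = 0.23740119.
Var(ȳ) = (1 − 0.23740119)·402.2/4805 = 0.76259881·0.083704475 = 0.063832933.
SE(ȳ) = √(0.063832933) = 0.25265.

0.25265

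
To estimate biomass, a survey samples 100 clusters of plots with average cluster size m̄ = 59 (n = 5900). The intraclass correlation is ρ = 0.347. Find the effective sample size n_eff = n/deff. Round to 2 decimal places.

deff = 1 + (59 − 1)·0.347 = 1 + 20.126 = 21.126.
n_eff = 5900 / 21.126 = 279.28.

279.28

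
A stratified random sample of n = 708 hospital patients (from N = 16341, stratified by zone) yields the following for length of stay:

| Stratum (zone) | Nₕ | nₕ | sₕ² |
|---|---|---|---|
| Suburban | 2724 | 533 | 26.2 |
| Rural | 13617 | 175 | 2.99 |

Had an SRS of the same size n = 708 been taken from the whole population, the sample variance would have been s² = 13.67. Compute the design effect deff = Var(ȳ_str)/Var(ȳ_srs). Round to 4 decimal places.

0.6935

Var(ȳ_str) = Σ Wₕ²(1−fₕ)sₕ²/nₕ with Wₕ = Nₕ/16341:
  Suburban: (2724/16341)²·(1−533/2724)·26.2/533 = 0.0010986676
  Rural: (13617/16341)²·(1−175/13617)·2.99/175 = 0.011711734
  → Var(ȳ_str) = 0.012810402.
Var(ȳ_srs) = (1 − 708/16341)·13.67/708 = 0.018471363.
deff = 0.012810402 / 0.018471363 = 0.6935.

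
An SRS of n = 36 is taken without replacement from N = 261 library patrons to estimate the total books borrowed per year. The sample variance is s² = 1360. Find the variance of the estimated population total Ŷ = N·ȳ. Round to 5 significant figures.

2.2185 × 10^6

Var(Ŷ) = N²·Var(ȳ) = N²·(1 − n/N)·s²/n.
f = 36/261 = 0.13793103; Var(ȳ) = 0.86206897·1360/36 = 32.56705.
Var(Ŷ) = 261² · 32.56705 = 2.2185 × 10^6.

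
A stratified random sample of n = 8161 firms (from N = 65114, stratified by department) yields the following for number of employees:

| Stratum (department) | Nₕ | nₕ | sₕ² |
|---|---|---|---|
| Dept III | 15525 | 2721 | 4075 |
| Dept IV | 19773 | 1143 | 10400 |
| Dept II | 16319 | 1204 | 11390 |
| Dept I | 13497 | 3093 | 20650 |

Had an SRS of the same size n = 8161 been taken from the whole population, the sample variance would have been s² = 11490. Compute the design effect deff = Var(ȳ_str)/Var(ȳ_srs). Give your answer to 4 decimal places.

1.3255

Var(ȳ_str) = Σ Wₕ²(1−fₕ)sₕ²/nₕ with Wₕ = Nₕ/65114:
  Dept III: (15525/65114)²·(1−2721/15525)·4075/2721 = 0.070214627
  Dept IV: (19773/65114)²·(1−1143/19773)·10400/1143 = 0.79053987
  Dept II: (16319/65114)²·(1−1204/16319)·11390/1204 = 0.55036421
  Dept I: (13497/65114)²·(1−3093/13497)·20650/3093 = 0.22112048
  → Var(ȳ_str) = 1.6322392.
Var(ȳ_srs) = (1 − 8161/65114)·11490/8161 = 1.2314559.
deff = 1.6322392 / 1.2314559 = 1.3255.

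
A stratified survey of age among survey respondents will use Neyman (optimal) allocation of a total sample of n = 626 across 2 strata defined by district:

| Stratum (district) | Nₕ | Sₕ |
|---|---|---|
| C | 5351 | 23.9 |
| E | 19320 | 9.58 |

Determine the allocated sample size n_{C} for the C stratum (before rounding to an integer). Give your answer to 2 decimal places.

Neyman allocation: nₕ = n·NₕSₕ / Σⱼ NⱼSⱼ.
Σ NⱼSⱼ = 5351·23.9 + 19320·9.58 = 312974.5.
n_{C} = 626·5351·23.9 / 312974.5 = 255.80.

255.80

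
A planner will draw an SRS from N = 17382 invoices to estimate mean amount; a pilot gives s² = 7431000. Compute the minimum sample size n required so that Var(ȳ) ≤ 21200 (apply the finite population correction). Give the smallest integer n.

Without fpc, n₀ = s²/D = 7431000/21200 = 350.5189.
With fpc, (1 − n/N)·s²/n ≤ D requires n ≥ n₀/(1 + n₀/N) = 350.5189/(1 + 350.5189/17382) = 343.5902.
Rounding up, n = 344.

344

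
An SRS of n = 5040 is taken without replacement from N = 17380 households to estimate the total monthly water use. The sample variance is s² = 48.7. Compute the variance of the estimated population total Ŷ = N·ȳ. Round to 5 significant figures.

Var(Ŷ) = N²·Var(ȳ) = N²·(1 − n/N)·s²/n.
f = 5040/17380 = 0.28998849; Var(ȳ) = 0.71001151·48.7/5040 = 0.0068606271.
Var(Ŷ) = 17380² · 0.0068606271 = 2.0723512 × 10^6.

2.0724 × 10^6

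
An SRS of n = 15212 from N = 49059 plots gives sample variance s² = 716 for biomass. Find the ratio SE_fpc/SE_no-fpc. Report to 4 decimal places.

0.8306

f = n/N = 15212/49059 = 0.31007562.
SE_no-fpc = √(s²/n) = 0.21695185; SE_fpc = √((1−f)s²/n) = 0.18020386.
Ratio = √(1−f) = 0.83061687.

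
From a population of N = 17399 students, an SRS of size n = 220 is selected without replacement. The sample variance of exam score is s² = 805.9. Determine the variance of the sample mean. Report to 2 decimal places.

3.62

Under SRS without replacement, Var(ȳ) = (1 − f)·s²/n with f = n/N = 220/17399 = 0.01264440.
Var(ȳ) = (1 − 0.01264440)·805.9/220 = 0.98735560·3.6631818 = 3.6168631.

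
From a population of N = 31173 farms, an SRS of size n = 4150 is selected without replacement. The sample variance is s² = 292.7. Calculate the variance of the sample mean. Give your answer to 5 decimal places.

0.06114

Under SRS without replacement, Var(ȳ) = (1 − f)·s²/n with f = n/N = 4150/31173 = 0.13312803.
Var(ȳ) = (1 − 0.13312803)·292.7/4150 = 0.86687197·0.07053012 = 0.061140585.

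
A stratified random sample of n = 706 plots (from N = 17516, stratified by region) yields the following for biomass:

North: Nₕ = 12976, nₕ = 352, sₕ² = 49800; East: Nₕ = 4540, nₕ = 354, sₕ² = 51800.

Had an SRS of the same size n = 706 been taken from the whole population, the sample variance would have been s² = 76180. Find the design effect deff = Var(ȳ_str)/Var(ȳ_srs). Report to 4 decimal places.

0.8170

Var(ȳ_str) = Σ Wₕ²(1−fₕ)sₕ²/nₕ with Wₕ = Nₕ/17516:
  North: (12976/17516)²·(1−352/12976)·49800/352 = 75.536112
  East: (4540/17516)²·(1−354/4540)·51800/354 = 9.063829
  → Var(ȳ_str) = 84.599941.
Var(ȳ_srs) = (1 − 706/17516)·76180/706 = 103.55452.
deff = 84.599941 / 103.55452 = 0.8170.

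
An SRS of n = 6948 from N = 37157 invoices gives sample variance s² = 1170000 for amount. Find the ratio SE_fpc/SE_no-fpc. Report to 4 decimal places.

f = n/N = 6948/37157 = 0.18699034.
SE_no-fpc = √(s²/n) = 12.976663; SE_fpc = √((1−f)s²/n) = 11.700674.
Ratio = √(1−f) = 0.90167048.

0.9017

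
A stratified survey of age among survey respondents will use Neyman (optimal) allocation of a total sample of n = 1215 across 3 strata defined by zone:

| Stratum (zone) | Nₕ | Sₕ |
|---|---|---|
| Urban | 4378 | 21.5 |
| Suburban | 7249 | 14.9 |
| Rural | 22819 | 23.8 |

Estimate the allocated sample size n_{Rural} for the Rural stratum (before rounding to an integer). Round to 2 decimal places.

885.44

Neyman allocation: nₕ = n·NₕSₕ / Σⱼ NⱼSⱼ.
Σ NⱼSⱼ = 4378·21.5 + 7249·14.9 + 22819·23.8 = 745229.3.
n_{Rural} = 1215·22819·23.8 / 745229.3 = 885.44.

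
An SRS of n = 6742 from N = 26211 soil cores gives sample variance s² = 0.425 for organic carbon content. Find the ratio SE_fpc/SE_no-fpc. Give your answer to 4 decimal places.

0.8618

f = n/N = 6742/26211 = 0.25722025.
SE_no-fpc = √(s²/n) = 0.0079396268; SE_fpc = √((1−f)s²/n) = 0.0068427413.
Ratio = √(1−f) = 0.86184671.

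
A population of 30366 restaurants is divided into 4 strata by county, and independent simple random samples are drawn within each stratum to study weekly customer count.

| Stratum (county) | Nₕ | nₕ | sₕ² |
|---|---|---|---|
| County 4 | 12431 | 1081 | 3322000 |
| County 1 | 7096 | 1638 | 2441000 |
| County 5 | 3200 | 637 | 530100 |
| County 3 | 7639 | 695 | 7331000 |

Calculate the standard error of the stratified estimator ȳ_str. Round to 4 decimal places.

Var(ȳ_str) = Σₕ Wₕ²(1 − fₕ)sₕ²/nₕ with Wₕ = Nₕ/N, N = 30366.
County 4: Wₕ = 0.40937232; term = 0.40937232²·(1 − 0.08696002)·3322000/1081 = 470.21956.
County 1: Wₕ = 0.23368241; term = 0.23368241²·(1 − 0.23083427)·2441000/1638 = 62.593011.
County 5: Wₕ = 0.10538102; term = 0.10538102²·(1 − 0.19906250)·530100/637 = 7.4018756.
County 3: Wₕ = 0.25156425; term = 0.25156425²·(1 − 0.09098049)·7331000/695 = 606.80543.
Sum = 1147.0199.
SE = √(1147.0199) = 33.8677.

33.8677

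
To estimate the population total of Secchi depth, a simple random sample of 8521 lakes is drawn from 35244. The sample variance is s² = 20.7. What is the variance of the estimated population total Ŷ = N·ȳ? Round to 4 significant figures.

2.288 × 10^6

Var(Ŷ) = N²·Var(ȳ) = N²·(1 − n/N)·s²/n.
f = 8521/35244 = 0.24177165; Var(ȳ) = 0.75822835·20.7/8521 = 0.0018419583.
Var(Ŷ) = 35244² · 0.0018419583 = 2.2879692 × 10^6.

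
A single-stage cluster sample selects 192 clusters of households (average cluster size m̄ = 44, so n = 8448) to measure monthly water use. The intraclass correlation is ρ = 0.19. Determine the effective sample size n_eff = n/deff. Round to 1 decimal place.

deff = 1 + (44 − 1)·0.19 = 1 + 8.17 = 9.17.
n_eff = 8448 / 9.17 = 921.3.

921.3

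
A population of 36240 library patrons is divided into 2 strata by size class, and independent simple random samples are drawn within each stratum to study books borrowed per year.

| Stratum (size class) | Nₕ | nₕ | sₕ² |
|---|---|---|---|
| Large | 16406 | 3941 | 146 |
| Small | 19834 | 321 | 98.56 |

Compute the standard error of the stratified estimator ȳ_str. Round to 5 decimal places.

0.31024

Var(ȳ_str) = Σₕ Wₕ²(1 − fₕ)sₕ²/nₕ with Wₕ = Nₕ/N, N = 36240.
Large: Wₕ = 0.45270419; term = 0.45270419²·(1 − 0.24021699)·146/3941 = 0.0057685284.
Small: Wₕ = 0.54729581; term = 0.54729581²·(1 − 0.01618433)·98.56/321 = 0.090480218.
Sum = 0.096248746.
SE = √(0.096248746) = 0.31024.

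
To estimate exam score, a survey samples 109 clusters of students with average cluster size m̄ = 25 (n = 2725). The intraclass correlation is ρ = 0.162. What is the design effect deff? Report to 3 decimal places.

deff = 1 + (25 − 1)·0.162 = 1 + 3.888 = 4.888.

4.888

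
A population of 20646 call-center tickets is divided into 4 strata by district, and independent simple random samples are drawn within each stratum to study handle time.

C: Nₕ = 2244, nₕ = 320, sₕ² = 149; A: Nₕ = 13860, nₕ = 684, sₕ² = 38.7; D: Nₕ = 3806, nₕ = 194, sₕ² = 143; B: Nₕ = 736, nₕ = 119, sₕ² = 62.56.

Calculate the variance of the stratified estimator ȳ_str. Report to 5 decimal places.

0.05329

Var(ȳ_str) = Σₕ Wₕ²(1 − fₕ)sₕ²/nₕ with Wₕ = Nₕ/N, N = 20646.
C: Wₕ = 0.10868933; term = 0.10868933²·(1 − 0.14260250)·149/320 = 0.0047162016.
A: Wₕ = 0.67131648; term = 0.67131648²·(1 − 0.04935065)·38.7/684 = 0.024239845.
D: Wₕ = 0.18434564; term = 0.18434564²·(1 − 0.05097215)·143/194 = 0.023772726.
B: Wₕ = 0.03564855; term = 0.03564855²·(1 − 0.16168478)·62.56/119 = 5.600682 × 10^-4.
Sum = 0.053288841.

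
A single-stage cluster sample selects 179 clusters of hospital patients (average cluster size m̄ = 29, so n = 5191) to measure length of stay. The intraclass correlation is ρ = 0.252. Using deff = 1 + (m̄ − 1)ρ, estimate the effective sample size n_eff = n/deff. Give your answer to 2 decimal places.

644.36

deff = 1 + (29 − 1)·0.252 = 1 + 7.056 = 8.056.
n_eff = 5191 / 8.056 = 644.36.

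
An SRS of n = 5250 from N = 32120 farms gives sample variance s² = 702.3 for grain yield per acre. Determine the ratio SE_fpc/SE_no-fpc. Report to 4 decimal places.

f = n/N = 5250/32120 = 0.16344956.
SE_no-fpc = √(s²/n) = 0.36574777; SE_fpc = √((1−f)s²/n) = 0.33452436.
Ratio = √(1−f) = 0.91463131.

0.9146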